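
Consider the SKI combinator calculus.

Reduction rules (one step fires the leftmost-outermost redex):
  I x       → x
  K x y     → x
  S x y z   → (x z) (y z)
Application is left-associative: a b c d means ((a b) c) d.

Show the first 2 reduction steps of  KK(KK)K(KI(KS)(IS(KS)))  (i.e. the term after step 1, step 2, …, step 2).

  start: KK(KK)K(KI(KS)(IS(KS)))
  →1  KK(KI(KS)(IS(KS)))
  →2  K

Answer: after 2 steps: K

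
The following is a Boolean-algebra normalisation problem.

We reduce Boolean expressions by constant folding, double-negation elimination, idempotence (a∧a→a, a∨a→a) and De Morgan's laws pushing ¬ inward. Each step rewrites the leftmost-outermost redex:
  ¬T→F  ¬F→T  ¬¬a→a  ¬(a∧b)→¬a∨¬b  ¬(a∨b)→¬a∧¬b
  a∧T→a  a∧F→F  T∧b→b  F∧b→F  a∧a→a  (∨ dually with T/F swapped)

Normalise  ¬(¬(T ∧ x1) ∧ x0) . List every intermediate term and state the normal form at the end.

Answer: normal form = x1 ∨ ¬x0  (in 3 steps)

Reduction:
  start: ¬(¬(T ∧ x1) ∧ x0)
  →1  ¬¬(T ∧ x1) ∨ ¬x0
  →2  (T ∧ x1) ∨ ¬x0
  →3  x1 ∨ ¬x0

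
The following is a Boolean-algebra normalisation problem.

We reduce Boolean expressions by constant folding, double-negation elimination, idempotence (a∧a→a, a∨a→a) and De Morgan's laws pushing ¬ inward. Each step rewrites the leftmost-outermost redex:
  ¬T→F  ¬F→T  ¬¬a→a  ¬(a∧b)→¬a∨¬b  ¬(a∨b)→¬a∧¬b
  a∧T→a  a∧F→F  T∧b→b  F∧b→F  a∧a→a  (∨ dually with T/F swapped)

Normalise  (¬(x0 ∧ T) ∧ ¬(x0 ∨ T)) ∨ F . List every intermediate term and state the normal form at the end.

Answer: normal form = F  (in 8 steps)

Working:
  start: (¬(x0 ∧ T) ∧ ¬(x0 ∨ T)) ∨ F
  step 1: ¬(x0 ∧ T) ∧ ¬(x0 ∨ T)
  step 2: (¬x0 ∨ ¬T) ∧ ¬(x0 ∨ T)
  step 3: (¬x0 ∨ F) ∧ ¬(x0 ∨ T)
  step 4: ¬x0 ∧ ¬(x0 ∨ T)
  step 5: ¬x0 ∧ (¬x0 ∧ ¬T)
  step 6: ¬x0 ∧ (¬x0 ∧ F)
  step 7: ¬x0 ∧ F
  step 8: F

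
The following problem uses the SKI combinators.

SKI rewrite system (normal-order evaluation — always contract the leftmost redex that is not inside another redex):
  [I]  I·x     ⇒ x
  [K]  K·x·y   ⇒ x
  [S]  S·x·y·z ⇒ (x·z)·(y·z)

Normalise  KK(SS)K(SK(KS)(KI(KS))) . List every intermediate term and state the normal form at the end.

Answer: normal form = K  (in 2 steps)

Reduction:
  start: KK(SS)K(SK(KS)(KI(KS)))
  →1  KK(SK(KS)(KI(KS)))
  →2  K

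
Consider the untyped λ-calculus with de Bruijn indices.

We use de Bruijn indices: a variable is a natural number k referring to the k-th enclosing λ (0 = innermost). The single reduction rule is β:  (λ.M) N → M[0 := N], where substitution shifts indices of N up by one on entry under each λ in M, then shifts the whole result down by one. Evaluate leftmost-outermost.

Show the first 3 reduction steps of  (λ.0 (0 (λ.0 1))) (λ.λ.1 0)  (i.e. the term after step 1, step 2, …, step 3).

  start: (λ.0 (0 (λ.0 1))) (λ.λ.1 0)
  [1] (λ.λ.1 0) ((λ.λ.1 0) (λ.0 (λ.λ.1 0)))
  [2] λ.(λ.λ.1 0) (λ.0 (λ.λ.1 0)) 0
  [3] λ.(λ.(λ.0 (λ.λ.1 0)) 0) 0

Answer: after 3 steps: λ.(λ.(λ.0 (λ.λ.1 0)) 0) 0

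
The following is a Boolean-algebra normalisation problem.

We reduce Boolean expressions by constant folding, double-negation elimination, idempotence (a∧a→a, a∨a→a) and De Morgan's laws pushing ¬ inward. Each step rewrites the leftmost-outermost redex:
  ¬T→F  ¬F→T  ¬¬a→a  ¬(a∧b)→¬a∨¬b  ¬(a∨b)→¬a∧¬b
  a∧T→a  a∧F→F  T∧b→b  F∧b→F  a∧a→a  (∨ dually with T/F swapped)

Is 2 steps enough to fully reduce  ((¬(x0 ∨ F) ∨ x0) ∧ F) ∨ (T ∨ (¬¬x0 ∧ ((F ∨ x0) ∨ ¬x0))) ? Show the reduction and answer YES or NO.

  start: ((¬(x0 ∨ F) ∨ x0) ∧ F) ∨ (T ∨ (¬¬x0 ∧ ((F ∨ x0) ∨ ¬x0)))
  step 1: F ∨ (T ∨ (¬¬x0 ∧ ((F ∨ x0) ∨ ¬x0)))
  step 2: T ∨ (¬¬x0 ∧ ((F ∨ x0) ∨ ¬x0))

Answer: NO — after 2 steps the term is T ∨ (¬¬x0 ∧ ((F ∨ x0) ∨ ¬x0)), not yet normal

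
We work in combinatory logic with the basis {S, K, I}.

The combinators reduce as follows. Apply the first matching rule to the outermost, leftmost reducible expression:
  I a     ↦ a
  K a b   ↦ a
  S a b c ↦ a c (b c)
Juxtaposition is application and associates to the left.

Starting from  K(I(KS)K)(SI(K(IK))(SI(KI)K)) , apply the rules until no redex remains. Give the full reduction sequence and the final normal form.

  start: K(I(KS)K)(SI(K(IK))(SI(KI)K))
  [1] I(KS)K
  [2] KSK
  [3] S

Answer: normal form = S  (in 3 steps)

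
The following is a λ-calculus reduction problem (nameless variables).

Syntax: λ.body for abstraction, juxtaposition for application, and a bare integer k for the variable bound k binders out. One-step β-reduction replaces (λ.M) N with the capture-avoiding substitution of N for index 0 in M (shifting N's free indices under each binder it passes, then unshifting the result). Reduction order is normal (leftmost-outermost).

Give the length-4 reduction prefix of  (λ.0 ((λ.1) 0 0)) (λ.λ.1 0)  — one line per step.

Answer: after 4 steps: λ.(λ.(λ.λ.1 0) 0) 0

Working:
  start: (λ.0 ((λ.1) 0 0)) (λ.λ.1 0)
  →1  (λ.λ.1 0) ((λ.λ.λ.1 0) (λ.λ.1 0) (λ.λ.1 0))
  →2  λ.(λ.λ.λ.1 0) (λ.λ.1 0) (λ.λ.1 0) 0
  →3  λ.(λ.λ.1 0) (λ.λ.1 0) 0
  →4  λ.(λ.(λ.λ.1 0) 0) 0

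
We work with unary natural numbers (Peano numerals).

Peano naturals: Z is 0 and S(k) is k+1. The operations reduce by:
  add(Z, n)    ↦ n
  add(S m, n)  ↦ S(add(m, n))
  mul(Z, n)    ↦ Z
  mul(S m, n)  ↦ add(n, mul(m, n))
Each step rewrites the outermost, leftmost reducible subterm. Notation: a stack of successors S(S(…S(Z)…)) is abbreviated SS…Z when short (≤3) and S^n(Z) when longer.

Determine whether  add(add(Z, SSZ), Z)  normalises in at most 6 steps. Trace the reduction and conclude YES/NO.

  start: add(add(Z, SSZ), Z)
  [1] add(SSZ, Z)
  [2] S(add(SZ, Z))
  [3] S(S(add(Z, Z)))
  [4] SSZ

Answer: YES — reaches normal form SSZ in 4 ≤ 6 steps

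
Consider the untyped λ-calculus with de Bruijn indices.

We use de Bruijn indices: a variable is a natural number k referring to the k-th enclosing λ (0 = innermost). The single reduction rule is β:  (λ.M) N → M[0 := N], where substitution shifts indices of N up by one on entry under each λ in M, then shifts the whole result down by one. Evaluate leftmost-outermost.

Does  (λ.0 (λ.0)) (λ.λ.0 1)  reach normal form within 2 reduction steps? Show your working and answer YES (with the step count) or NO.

  start: (λ.0 (λ.0)) (λ.λ.0 1)
  →1  (λ.λ.0 1) (λ.0)
  →2  λ.0 (λ.0)

Answer: YES — reaches normal form λ.0 (λ.0) in 2 ≤ 2 steps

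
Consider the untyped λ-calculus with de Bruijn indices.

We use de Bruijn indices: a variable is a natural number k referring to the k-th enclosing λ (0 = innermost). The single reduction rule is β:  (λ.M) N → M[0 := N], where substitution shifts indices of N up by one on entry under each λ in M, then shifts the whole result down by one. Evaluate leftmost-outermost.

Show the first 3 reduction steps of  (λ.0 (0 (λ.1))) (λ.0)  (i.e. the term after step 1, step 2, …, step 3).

  start: (λ.0 (0 (λ.1))) (λ.0)
  [1] (λ.0) ((λ.0) (λ.λ.0))
  [2] (λ.0) (λ.λ.0)
  [3] λ.λ.0

Answer: after 3 steps: λ.λ.0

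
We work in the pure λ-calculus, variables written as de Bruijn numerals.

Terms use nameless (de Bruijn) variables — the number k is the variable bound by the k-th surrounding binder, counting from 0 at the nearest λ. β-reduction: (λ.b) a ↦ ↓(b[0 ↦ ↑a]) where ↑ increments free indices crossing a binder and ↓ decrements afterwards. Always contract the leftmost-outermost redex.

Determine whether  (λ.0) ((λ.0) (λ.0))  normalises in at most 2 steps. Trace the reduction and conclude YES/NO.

Answer: YES — reaches normal form λ.0 in 2 ≤ 2 steps

Derivation:
  start: (λ.0) ((λ.0) (λ.0))
  step 1: (λ.0) (λ.0)
  step 2: λ.0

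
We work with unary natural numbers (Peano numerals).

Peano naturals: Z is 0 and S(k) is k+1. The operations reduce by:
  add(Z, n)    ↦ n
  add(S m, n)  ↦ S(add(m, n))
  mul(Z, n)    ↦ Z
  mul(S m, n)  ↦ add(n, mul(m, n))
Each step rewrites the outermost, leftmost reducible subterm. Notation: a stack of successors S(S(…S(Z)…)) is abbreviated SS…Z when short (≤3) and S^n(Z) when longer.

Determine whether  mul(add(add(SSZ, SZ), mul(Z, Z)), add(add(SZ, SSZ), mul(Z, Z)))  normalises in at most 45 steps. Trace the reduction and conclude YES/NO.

  start: mul(add(add(SSZ, SZ), mul(Z, Z)), add(add(SZ, SSZ), mul(Z, Z)))
  →1  mul(add(S(add(SZ, SZ)), mul(Z, Z)), add(add(SZ, SSZ), mul(Z, Z)))
  →2  mul(S(add(add(SZ, SZ), mul(Z, Z))), add(add(SZ, SSZ), mul(Z, Z)))
  →3  add(add(add(SZ, SSZ), mul(Z, Z)), mul(add(add(SZ, SZ), mul(Z, Z)), add(add(SZ, SSZ), mul(Z, Z))))
  →4  add(add(S(add(Z, SSZ)), mul(Z, Z)), mul(add(add(SZ, SZ), mul(Z, Z)), add(add(SZ, SSZ), mul(Z, Z))))
  →5  add(S(add(add(Z, SSZ), mul(Z, Z))), mul(add(add(SZ, SZ), mul(Z, Z)), add(add(SZ, SSZ), mul(Z, Z))))
  →6  S(add(add(add(Z, SSZ), mul(Z, Z)), mul(add(add(SZ, SZ), mul(Z, Z)), add(add(SZ, SSZ), mul(Z, Z)))))
  →7  S(add(add(SSZ, mul(Z, Z)), mul(add(add(SZ, SZ), mul(Z, Z)), add(add(SZ, SSZ), mul(Z, Z)))))
  →8  S(add(S(add(SZ, mul(Z, Z))), mul(add(add(SZ, SZ), mul(Z, Z)), add(add(SZ, SSZ), mul(Z, Z)))))
  →9  S(S(add(add(SZ, mul(Z, Z)), mul(add(add(SZ, SZ), mul(Z, Z)), add(add(SZ, SSZ), mul(Z, Z))))))
  →10  S(S(add(S(add(Z, mul(Z, Z))), mul(add(add(SZ, SZ), mul(Z, Z)), add(add(SZ, SSZ), mul(Z, Z))))))
  →11  S(S(S(add(add(Z, mul(Z, Z)), mul(add(add(SZ, SZ), mul(Z, Z)), add(add(SZ, SSZ), mul(Z, Z)))))))
  →12  S(S(S(add(mul(Z, Z), mul(add(add(SZ, SZ), mul(Z, Z)), add(add(SZ, SSZ), mul(Z, Z)))))))
  →13  S(S(S(add(Z, mul(add(add(SZ, SZ), mul(Z, Z)), add(add(SZ, SSZ), mul(Z, Z)))))))
  →14  S(S(S(mul(add(add(SZ, SZ), mul(Z, Z)), add(add(SZ, SSZ), mul(Z, Z))))))
  →15  S(S(S(mul(add(S(add(Z, SZ)), mul(Z, Z)), add(add(SZ, SSZ), mul(Z, Z))))))
  →16  S(S(S(mul(S(add(add(Z, SZ), mul(Z, Z))), add(add(SZ, SSZ), mul(Z, Z))))))
  →17  S(S(S(add(add(add(SZ, SSZ), mul(Z, Z)), mul(add(add(Z, SZ), mul(Z, Z)), add(add(SZ, SSZ), mul(Z, Z)))))))
  →18  S(S(S(add(add(S(add(Z, SSZ)), mul(Z, Z)), mul(add(add(Z, SZ), mul(Z, Z)), add(add(SZ, SSZ), mul(Z, Z)))))))
  →19  S(S(S(add(S(add(add(Z, SSZ), mul(Z, Z))), mul(add(add(Z, SZ), mul(Z, Z)), add(add(SZ, SSZ), mul(Z, Z)))))))
  →20  S(S(S(S(add(add(add(Z, SSZ), mul(Z, Z)), mul(add(add(Z, SZ), mul(Z, Z)), add(add(SZ, SSZ), mul(Z, Z))))))))
  →21  S(S(S(S(add(add(SSZ, mul(Z, Z)), mul(add(add(Z, SZ), mul(Z, Z)), add(add(SZ, SSZ), mul(Z, Z))))))))
  →22  S(S(S(S(add(S(add(SZ, mul(Z, Z))), mul(add(add(Z, SZ), mul(Z, Z)), add(add(SZ, SSZ), mul(Z, Z))))))))
  →23  S(S(S(S(S(add(add(SZ, mul(Z, Z)), mul(add(add(Z, SZ), mul(Z, Z)), add(add(SZ, SSZ), mul(Z, Z)))))))))
  →24  S(S(S(S(S(add(S(add(Z, mul(Z, Z))), mul(add(add(Z, SZ), mul(Z, Z)), add(add(SZ, SSZ), mul(Z, Z)))))))))
  →25  S(S(S(S(S(S(add(add(Z, mul(Z, Z)), mul(add(add(Z, SZ), mul(Z, Z)), add(add(SZ, SSZ), mul(Z, Z))))))))))
  →26  S(S(S(S(S(S(add(mul(Z, Z), mul(add(add(Z, SZ), mul(Z, Z)), add(add(SZ, SSZ), mul(Z, Z))))))))))
  →27  S(S(S(S(S(S(add(Z, mul(add(add(Z, SZ), mul(Z, Z)), add(add(SZ, SSZ), mul(Z, Z))))))))))
  →28  S(S(S(S(S(S(mul(add(add(Z, SZ), mul(Z, Z)), add(add(SZ, SSZ), mul(Z, Z)))))))))
  →29  S(S(S(S(S(S(mul(add(SZ, mul(Z, Z)), add(add(SZ, SSZ), mul(Z, Z)))))))))
  →30  S(S(S(S(S(S(mul(S(add(Z, mul(Z, Z))), add(add(SZ, SSZ), mul(Z, Z)))))))))
  →31  S(S(S(S(S(S(add(add(add(SZ, SSZ), mul(Z, Z)), mul(add(Z, mul(Z, Z)), add(add(SZ, SSZ), mul(Z, Z))))))))))
  →32  S(S(S(S(S(S(add(add(S(add(Z, SSZ)), mul(Z, Z)), mul(add(Z, mul(Z, Z)), add(add(SZ, SSZ), mul(Z, Z))))))))))
  →33  S(S(S(S(S(S(add(S(add(add(Z, SSZ), mul(Z, Z))), mul(add(Z, mul(Z, Z)), add(add(SZ, SSZ), mul(Z, Z))))))))))
  →34  S(S(S(S(S(S(S(add(add(add(Z, SSZ), mul(Z, Z)), mul(add(Z, mul(Z, Z)), add(add(SZ, SSZ), mul(Z, Z)))))))))))
  →35  S(S(S(S(S(S(S(add(add(SSZ, mul(Z, Z)), mul(add(Z, mul(Z, Z)), add(add(SZ, SSZ), mul(Z, Z)))))))))))
  →36  S(S(S(S(S(S(S(add(S(add(SZ, mul(Z, Z))), mul(add(Z, mul(Z, Z)), add(add(SZ, SSZ), mul(Z, Z)))))))))))
  →37  S(S(S(S(S(S(S(S(add(add(SZ, mul(Z, Z)), mul(add(Z, mul(Z, Z)), add(add(SZ, SSZ), mul(Z, Z))))))))))))
  →38  S(S(S(S(S(S(S(S(add(S(add(Z, mul(Z, Z))), mul(add(Z, mul(Z, Z)), add(add(SZ, SSZ), mul(Z, Z))))))))))))
  →39  S(S(S(S(S(S(S(S(S(add(add(Z, mul(Z, Z)), mul(add(Z, mul(Z, Z)), add(add(SZ, SSZ), mul(Z, Z)))))))))))))
  →40  S(S(S(S(S(S(S(S(S(add(mul(Z, Z), mul(add(Z, mul(Z, Z)), add(add(SZ, SSZ), mul(Z, Z)))))))))))))
  →41  S(S(S(S(S(S(S(S(S(add(Z, mul(add(Z, mul(Z, Z)), add(add(SZ, SSZ), mul(Z, Z)))))))))))))
  →42  S(S(S(S(S(S(S(S(S(mul(add(Z, mul(Z, Z)), add(add(SZ, SSZ), mul(Z, Z))))))))))))
  →43  S(S(S(S(S(S(S(S(S(mul(mul(Z, Z), add(add(SZ, SSZ), mul(Z, Z))))))))))))
  →44  S(S(S(S(S(S(S(S(S(mul(Z, add(add(SZ, SSZ), mul(Z, Z))))))))))))
  →45  S^9(Z)

Answer: YES — reaches normal form S^9(Z) in 45 ≤ 45 steps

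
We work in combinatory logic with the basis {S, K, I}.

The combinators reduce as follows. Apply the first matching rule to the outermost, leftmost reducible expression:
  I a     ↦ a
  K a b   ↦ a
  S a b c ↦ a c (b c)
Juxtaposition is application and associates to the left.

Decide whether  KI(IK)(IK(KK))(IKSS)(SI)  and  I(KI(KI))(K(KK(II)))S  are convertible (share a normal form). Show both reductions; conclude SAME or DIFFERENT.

Term A:
  start: KI(IK)(IK(KK))(IKSS)(SI)
  step 1: I(IK(KK))(IKSS)(SI)
  step 2: IK(KK)(IKSS)(SI)
  step 3: K(KK)(IKSS)(SI)
  step 4: KK(SI)
  step 5: K

Term B:
  start: I(KI(KI))(K(KK(II)))S
  step 1: KI(KI)(K(KK(II)))S
  step 2: I(K(KK(II)))S
  step 3: K(KK(II))S
  step 4: KK(II)
  step 5: K

Answer: SAME — A ⇓ K, B ⇓ K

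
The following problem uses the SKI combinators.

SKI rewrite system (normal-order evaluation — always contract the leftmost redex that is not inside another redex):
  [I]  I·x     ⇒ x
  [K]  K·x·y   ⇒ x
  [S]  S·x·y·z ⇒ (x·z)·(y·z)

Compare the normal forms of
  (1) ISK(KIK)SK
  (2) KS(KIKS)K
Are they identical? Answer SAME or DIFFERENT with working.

Term A:
  start: ISK(KIK)SK
  [1] SK(KIK)SK
  [2] KS(KIKS)K
  [3] SK

Term B:
  start: KS(KIKS)K
  [1] SK

Answer: SAME — A ⇓ SK, B ⇓ SK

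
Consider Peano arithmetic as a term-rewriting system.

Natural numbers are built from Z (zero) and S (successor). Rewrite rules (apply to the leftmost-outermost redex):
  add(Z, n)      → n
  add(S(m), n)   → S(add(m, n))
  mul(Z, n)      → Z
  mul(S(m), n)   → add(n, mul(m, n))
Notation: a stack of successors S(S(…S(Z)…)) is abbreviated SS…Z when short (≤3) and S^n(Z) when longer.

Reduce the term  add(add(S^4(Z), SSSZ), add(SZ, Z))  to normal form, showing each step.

Answer: normal form = S^8(Z)  (in 15 steps)

Reduction:
  start: add(add(S^4(Z), SSSZ), add(SZ, Z))
  step 1: add(S(add(SSSZ, SSSZ)), add(SZ, Z))
  step 2: S(add(add(SSSZ, SSSZ), add(SZ, Z)))
  step 3: S(add(S(add(SSZ, SSSZ)), add(SZ, Z)))
  step 4: S(S(add(add(SSZ, SSSZ), add(SZ, Z))))
  step 5: S(S(add(S(add(SZ, SSSZ)), add(SZ, Z))))
  step 6: S(S(S(add(add(SZ, SSSZ), add(SZ, Z)))))
  step 7: S(S(S(add(S(add(Z, SSSZ)), add(SZ, Z)))))
  step 8: S(S(S(S(add(add(Z, SSSZ), add(SZ, Z))))))
  step 9: S(S(S(S(add(SSSZ, add(SZ, Z))))))
  step 10: S(S(S(S(S(add(SSZ, add(SZ, Z)))))))
  step 11: S(S(S(S(S(S(add(SZ, add(SZ, Z))))))))
  step 12: S(S(S(S(S(S(S(add(Z, add(SZ, Z)))))))))
  step 13: S(S(S(S(S(S(S(add(SZ, Z))))))))
  step 14: S(S(S(S(S(S(S(S(add(Z, Z)))))))))
  step 15: S^8(Z)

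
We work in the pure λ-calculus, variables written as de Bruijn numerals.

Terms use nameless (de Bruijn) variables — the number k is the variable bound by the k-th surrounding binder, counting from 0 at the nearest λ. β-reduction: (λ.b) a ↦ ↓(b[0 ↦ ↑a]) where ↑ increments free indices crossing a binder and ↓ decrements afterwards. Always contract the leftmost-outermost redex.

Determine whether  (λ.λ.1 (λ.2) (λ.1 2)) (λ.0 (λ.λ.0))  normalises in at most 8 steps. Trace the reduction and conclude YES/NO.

  start: (λ.λ.1 (λ.2) (λ.1 2)) (λ.0 (λ.λ.0))
  →1  λ.(λ.0 (λ.λ.0)) (λ.λ.0 (λ.λ.0)) (λ.1 (λ.0 (λ.λ.0)))
  →2  λ.(λ.λ.0 (λ.λ.0)) (λ.λ.0) (λ.1 (λ.0 (λ.λ.0)))
  →3  λ.(λ.0 (λ.λ.0)) (λ.1 (λ.0 (λ.λ.0)))
  →4  λ.(λ.1 (λ.0 (λ.λ.0))) (λ.λ.0)
  →5  λ.0 (λ.0 (λ.λ.0))

Answer: YES — reaches normal form λ.0 (λ.0 (λ.λ.0)) in 5 ≤ 8 steps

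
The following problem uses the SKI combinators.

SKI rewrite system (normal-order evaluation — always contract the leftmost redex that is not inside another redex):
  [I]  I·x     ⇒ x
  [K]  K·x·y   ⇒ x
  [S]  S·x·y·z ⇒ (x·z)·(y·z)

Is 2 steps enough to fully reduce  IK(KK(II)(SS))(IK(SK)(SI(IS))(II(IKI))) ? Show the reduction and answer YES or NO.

Answer: NO — after 2 steps the term is KK(II)(SS), not yet normal

Working:
  start: IK(KK(II)(SS))(IK(SK)(SI(IS))(II(IKI)))
  [1] K(KK(II)(SS))(IK(SK)(SI(IS))(II(IKI)))
  [2] KK(II)(SS)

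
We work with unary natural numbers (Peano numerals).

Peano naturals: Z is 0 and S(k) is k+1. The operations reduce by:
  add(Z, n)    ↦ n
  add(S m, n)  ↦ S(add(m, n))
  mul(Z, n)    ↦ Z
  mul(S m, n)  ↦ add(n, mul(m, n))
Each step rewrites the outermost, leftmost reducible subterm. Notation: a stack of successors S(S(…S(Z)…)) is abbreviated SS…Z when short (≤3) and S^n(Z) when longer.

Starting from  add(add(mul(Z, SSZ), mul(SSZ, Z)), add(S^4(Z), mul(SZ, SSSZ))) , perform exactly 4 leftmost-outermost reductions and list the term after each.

  start: add(add(mul(Z, SSZ), mul(SSZ, Z)), add(S^4(Z), mul(SZ, SSSZ)))
  [1] add(add(Z, mul(SSZ, Z)), add(S^4(Z), mul(SZ, SSSZ)))
  [2] add(mul(SSZ, Z), add(S^4(Z), mul(SZ, SSSZ)))
  [3] add(add(Z, mul(SZ, Z)), add(S^4(Z), mul(SZ, SSSZ)))
  [4] add(mul(SZ, Z), add(S^4(Z), mul(SZ, SSSZ)))

Answer: after 4 steps: add(mul(SZ, Z), add(S^4(Z), mul(SZ, SSSZ)))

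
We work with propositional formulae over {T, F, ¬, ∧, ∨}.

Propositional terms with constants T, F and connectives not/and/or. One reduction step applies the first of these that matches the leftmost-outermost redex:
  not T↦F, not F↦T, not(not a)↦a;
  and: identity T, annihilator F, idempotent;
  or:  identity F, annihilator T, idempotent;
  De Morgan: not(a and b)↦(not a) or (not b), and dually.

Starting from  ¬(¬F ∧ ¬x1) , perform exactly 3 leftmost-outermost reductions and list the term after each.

Answer: after 3 steps: ¬¬x1

Working:
  start: ¬(¬F ∧ ¬x1)
  →1  ¬¬F ∨ ¬¬x1
  →2  F ∨ ¬¬x1
  →3  ¬¬x1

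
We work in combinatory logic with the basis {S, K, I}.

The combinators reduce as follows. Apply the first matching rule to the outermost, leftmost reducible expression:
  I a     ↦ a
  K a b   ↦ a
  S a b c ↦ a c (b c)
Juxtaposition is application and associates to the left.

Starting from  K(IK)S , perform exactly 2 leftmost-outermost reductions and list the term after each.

  start: K(IK)S
  step 1: IK
  step 2: K

Answer: after 2 steps: K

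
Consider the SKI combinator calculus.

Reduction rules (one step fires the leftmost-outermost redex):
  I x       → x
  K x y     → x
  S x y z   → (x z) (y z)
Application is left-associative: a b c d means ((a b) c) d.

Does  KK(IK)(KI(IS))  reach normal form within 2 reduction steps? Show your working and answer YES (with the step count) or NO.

  start: KK(IK)(KI(IS))
  step 1: K(KI(IS))
  step 2: KI

Answer: YES — reaches normal form KI in 2 ≤ 2 steps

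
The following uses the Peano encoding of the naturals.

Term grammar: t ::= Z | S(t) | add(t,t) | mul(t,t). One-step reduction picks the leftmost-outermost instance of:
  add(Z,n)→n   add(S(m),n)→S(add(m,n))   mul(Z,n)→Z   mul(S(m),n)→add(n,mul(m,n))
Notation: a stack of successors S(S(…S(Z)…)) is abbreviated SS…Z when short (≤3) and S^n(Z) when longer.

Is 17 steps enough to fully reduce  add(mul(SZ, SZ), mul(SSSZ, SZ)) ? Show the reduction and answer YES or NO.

  start: add(mul(SZ, SZ), mul(SSSZ, SZ))
  [1] add(add(SZ, mul(Z, SZ)), mul(SSSZ, SZ))
  [2] add(S(add(Z, mul(Z, SZ))), mul(SSSZ, SZ))
  [3] S(add(add(Z, mul(Z, SZ)), mul(SSSZ, SZ)))
  [4] S(add(mul(Z, SZ), mul(SSSZ, SZ)))
  [5] S(add(Z, mul(SSSZ, SZ)))
  [6] S(mul(SSSZ, SZ))
  [7] S(add(SZ, mul(SSZ, SZ)))
  [8] S(S(add(Z, mul(SSZ, SZ))))
  [9] S(S(mul(SSZ, SZ)))
  [10] S(S(add(SZ, mul(SZ, SZ))))
  [11] S(S(S(add(Z, mul(SZ, SZ)))))
  [12] S(S(S(mul(SZ, SZ))))
  [13] S(S(S(add(SZ, mul(Z, SZ)))))
  [14] S(S(S(S(add(Z, mul(Z, SZ))))))
  [15] S(S(S(S(mul(Z, SZ)))))
  [16] S^4(Z)

Answer: YES — reaches normal form S^4(Z) in 16 ≤ 17 steps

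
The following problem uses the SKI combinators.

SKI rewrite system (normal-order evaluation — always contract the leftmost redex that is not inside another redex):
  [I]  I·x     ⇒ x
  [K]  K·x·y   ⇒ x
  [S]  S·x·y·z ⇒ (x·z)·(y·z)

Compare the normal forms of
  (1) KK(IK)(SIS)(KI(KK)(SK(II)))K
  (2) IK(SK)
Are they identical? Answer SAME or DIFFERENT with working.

Term A:
  start: KK(IK)(SIS)(KI(KK)(SK(II)))K
  [1] K(SIS)(KI(KK)(SK(II)))K
  [2] SISK
  [3] IK(SK)
  [4] K(SK)

Term B:
  start: IK(SK)
  [1] K(SK)

Answer: SAME — A ⇓ K(SK), B ⇓ K(SK)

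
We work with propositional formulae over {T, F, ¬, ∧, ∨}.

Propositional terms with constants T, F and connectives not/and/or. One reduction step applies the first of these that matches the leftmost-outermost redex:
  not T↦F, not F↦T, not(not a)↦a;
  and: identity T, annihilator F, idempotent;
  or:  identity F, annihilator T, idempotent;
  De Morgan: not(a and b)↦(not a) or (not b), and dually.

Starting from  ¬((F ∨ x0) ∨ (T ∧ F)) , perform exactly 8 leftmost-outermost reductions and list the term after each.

  start: ¬((F ∨ x0) ∨ (T ∧ F))
  [1] ¬(F ∨ x0) ∧ ¬(T ∧ F)
  [2] (¬F ∧ ¬x0) ∧ ¬(T ∧ F)
  [3] (T ∧ ¬x0) ∧ ¬(T ∧ F)
  [4] ¬x0 ∧ ¬(T ∧ F)
  [5] ¬x0 ∧ (¬T ∨ ¬F)
  [6] ¬x0 ∧ (F ∨ ¬F)
  [7] ¬x0 ∧ ¬F
  [8] ¬x0 ∧ T

Answer: after 8 steps: ¬x0 ∧ T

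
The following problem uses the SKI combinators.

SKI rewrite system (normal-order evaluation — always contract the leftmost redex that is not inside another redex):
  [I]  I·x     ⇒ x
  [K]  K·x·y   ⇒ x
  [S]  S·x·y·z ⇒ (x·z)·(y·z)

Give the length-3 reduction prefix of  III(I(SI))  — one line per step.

  start: III(I(SI))
  [1] II(I(SI))
  [2] I(I(SI))
  [3] I(SI)

Answer: after 3 steps: I(SI)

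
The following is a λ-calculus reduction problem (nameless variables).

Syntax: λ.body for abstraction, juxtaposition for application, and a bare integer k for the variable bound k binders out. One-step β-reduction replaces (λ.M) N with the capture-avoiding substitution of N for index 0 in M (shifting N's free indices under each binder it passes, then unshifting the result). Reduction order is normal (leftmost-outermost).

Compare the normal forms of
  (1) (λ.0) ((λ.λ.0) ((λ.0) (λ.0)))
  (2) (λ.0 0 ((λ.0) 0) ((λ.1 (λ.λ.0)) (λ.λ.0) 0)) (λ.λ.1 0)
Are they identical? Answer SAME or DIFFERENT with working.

Answer: SAME — A ⇓ λ.0, B ⇓ λ.0

Derivation:
Term A:
  start: (λ.0) ((λ.λ.0) ((λ.0) (λ.0)))
  step 1: (λ.λ.0) ((λ.0) (λ.0))
  step 2: λ.0

Term B:
  start: (λ.0 0 ((λ.0) 0) ((λ.1 (λ.λ.0)) (λ.λ.0) 0)) (λ.λ.1 0)
  step 1: (λ.λ.1 0) (λ.λ.1 0) ((λ.0) (λ.λ.1 0)) ((λ.(λ.λ.1 0) (λ.λ.0)) (λ.λ.0) (λ.λ.1 0))
  step 2: (λ.(λ.λ.1 0) 0) ((λ.0) (λ.λ.1 0)) ((λ.(λ.λ.1 0) (λ.λ.0)) (λ.λ.0) (λ.λ.1 0))
  step 3: (λ.λ.1 0) ((λ.0) (λ.λ.1 0)) ((λ.(λ.λ.1 0) (λ.λ.0)) (λ.λ.0) (λ.λ.1 0))
  step 4: (λ.(λ.0) (λ.λ.1 0) 0) ((λ.(λ.λ.1 0) (λ.λ.0)) (λ.λ.0) (λ.λ.1 0))
  step 5: (λ.0) (λ.λ.1 0) ((λ.(λ.λ.1 0) (λ.λ.0)) (λ.λ.0) (λ.λ.1 0))
  step 6: (λ.λ.1 0) ((λ.(λ.λ.1 0) (λ.λ.0)) (λ.λ.0) (λ.λ.1 0))
  step 7: λ.(λ.(λ.λ.1 0) (λ.λ.0)) (λ.λ.0) (λ.λ.1 0) 0
  step 8: λ.(λ.λ.1 0) (λ.λ.0) (λ.λ.1 0) 0
  step 9: λ.(λ.(λ.λ.0) 0) (λ.λ.1 0) 0
  step 10: λ.(λ.λ.0) (λ.λ.1 0) 0
  step 11: λ.(λ.0) 0
  step 12: λ.0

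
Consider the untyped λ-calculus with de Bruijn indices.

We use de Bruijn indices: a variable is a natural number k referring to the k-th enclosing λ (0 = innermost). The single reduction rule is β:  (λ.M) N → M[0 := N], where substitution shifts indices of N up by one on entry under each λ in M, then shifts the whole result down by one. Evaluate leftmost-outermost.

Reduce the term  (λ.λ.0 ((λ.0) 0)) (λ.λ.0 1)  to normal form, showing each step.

Answer: normal form = λ.0 0  (in 2 steps)

Derivation:
  start: (λ.λ.0 ((λ.0) 0)) (λ.λ.0 1)
  step 1: λ.0 ((λ.0) 0)
  step 2: λ.0 0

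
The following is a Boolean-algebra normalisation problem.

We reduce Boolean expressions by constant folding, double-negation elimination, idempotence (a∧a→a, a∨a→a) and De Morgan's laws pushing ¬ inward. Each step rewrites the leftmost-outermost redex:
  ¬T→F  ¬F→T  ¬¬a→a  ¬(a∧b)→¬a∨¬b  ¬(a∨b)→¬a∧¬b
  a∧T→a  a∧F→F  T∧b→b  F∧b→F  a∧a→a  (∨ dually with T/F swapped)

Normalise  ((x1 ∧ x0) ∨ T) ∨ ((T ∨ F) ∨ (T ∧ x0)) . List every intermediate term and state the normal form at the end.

Answer: normal form = T  (in 2 steps)

Derivation:
  start: ((x1 ∧ x0) ∨ T) ∨ ((T ∨ F) ∨ (T ∧ x0))
  [1] T ∨ ((T ∨ F) ∨ (T ∧ x0))
  [2] T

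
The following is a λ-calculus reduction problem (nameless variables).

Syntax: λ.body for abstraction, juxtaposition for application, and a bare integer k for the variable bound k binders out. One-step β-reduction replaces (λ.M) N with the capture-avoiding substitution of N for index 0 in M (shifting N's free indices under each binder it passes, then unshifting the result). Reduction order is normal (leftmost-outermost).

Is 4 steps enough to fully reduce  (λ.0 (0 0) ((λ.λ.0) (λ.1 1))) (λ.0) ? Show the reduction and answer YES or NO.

Answer: NO — after 4 steps the term is (λ.λ.0) (λ.(λ.0) (λ.0)), not yet normal

Reduction:
  start: (λ.0 (0 0) ((λ.λ.0) (λ.1 1))) (λ.0)
  [1] (λ.0) ((λ.0) (λ.0)) ((λ.λ.0) (λ.(λ.0) (λ.0)))
  [2] (λ.0) (λ.0) ((λ.λ.0) (λ.(λ.0) (λ.0)))
  [3] (λ.0) ((λ.λ.0) (λ.(λ.0) (λ.0)))
  [4] (λ.λ.0) (λ.(λ.0) (λ.0))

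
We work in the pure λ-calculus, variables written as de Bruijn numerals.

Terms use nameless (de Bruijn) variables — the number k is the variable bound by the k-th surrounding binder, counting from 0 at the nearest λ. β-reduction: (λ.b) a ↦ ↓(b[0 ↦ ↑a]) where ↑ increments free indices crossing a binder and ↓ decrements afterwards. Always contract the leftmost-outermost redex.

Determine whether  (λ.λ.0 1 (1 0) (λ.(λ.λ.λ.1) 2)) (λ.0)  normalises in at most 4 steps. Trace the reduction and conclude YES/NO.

  start: (λ.λ.0 1 (1 0) (λ.(λ.λ.λ.1) 2)) (λ.0)
  [1] λ.0 (λ.0) ((λ.0) 0) (λ.(λ.λ.λ.1) (λ.0))
  [2] λ.0 (λ.0) 0 (λ.(λ.λ.λ.1) (λ.0))
  [3] λ.0 (λ.0) 0 (λ.λ.λ.1)

Answer: YES — reaches normal form λ.0 (λ.0) 0 (λ.λ.λ.1) in 3 ≤ 4 steps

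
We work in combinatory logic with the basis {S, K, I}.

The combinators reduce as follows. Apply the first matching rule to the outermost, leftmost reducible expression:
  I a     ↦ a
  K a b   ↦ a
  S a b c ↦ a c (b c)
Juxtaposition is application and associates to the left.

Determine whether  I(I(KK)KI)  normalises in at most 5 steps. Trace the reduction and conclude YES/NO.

Answer: YES — reaches normal form KI in 3 ≤ 5 steps

Working:
  start: I(I(KK)KI)
  [1] I(KK)KI
  [2] KKKI
  [3] KI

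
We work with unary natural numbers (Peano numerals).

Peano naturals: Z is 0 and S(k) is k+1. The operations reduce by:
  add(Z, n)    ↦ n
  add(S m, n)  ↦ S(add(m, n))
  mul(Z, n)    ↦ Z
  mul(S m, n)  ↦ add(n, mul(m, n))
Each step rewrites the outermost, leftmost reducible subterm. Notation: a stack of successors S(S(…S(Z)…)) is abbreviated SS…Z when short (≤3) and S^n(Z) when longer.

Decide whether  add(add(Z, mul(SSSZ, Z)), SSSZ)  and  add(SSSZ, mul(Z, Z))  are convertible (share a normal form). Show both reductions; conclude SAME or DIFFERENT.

Term A:
  start: add(add(Z, mul(SSSZ, Z)), SSSZ)
  step 1: add(mul(SSSZ, Z), SSSZ)
  step 2: add(add(Z, mul(SSZ, Z)), SSSZ)
  step 3: add(mul(SSZ, Z), SSSZ)
  step 4: add(add(Z, mul(SZ, Z)), SSSZ)
  step 5: add(mul(SZ, Z), SSSZ)
  step 6: add(add(Z, mul(Z, Z)), SSSZ)
  step 7: add(mul(Z, Z), SSSZ)
  step 8: add(Z, SSSZ)
  step 9: SSSZ

Term B:
  start: add(SSSZ, mul(Z, Z))
  step 1: S(add(SSZ, mul(Z, Z)))
  step 2: S(S(add(SZ, mul(Z, Z))))
  step 3: S(S(S(add(Z, mul(Z, Z)))))
  step 4: S(S(S(mul(Z, Z))))
  step 5: SSSZ

Answer: SAME — A ⇓ SSSZ, B ⇓ SSSZ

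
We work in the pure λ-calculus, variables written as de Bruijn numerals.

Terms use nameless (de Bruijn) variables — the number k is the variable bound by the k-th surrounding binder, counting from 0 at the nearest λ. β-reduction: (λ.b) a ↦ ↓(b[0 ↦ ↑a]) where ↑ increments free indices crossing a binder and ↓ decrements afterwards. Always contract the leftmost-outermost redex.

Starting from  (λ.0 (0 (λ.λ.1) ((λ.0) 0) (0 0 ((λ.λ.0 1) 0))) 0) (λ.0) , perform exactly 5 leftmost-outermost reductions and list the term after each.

  start: (λ.0 (0 (λ.λ.1) ((λ.0) 0) (0 0 ((λ.λ.0 1) 0))) 0) (λ.0)
  →1  (λ.0) ((λ.0) (λ.λ.1) ((λ.0) (λ.0)) ((λ.0) (λ.0) ((λ.λ.0 1) (λ.0)))) (λ.0)
  →2  (λ.0) (λ.λ.1) ((λ.0) (λ.0)) ((λ.0) (λ.0) ((λ.λ.0 1) (λ.0))) (λ.0)
  →3  (λ.λ.1) ((λ.0) (λ.0)) ((λ.0) (λ.0) ((λ.λ.0 1) (λ.0))) (λ.0)
  →4  (λ.(λ.0) (λ.0)) ((λ.0) (λ.0) ((λ.λ.0 1) (λ.0))) (λ.0)
  →5  (λ.0) (λ.0) (λ.0)

Answer: after 5 steps: (λ.0) (λ.0) (λ.0)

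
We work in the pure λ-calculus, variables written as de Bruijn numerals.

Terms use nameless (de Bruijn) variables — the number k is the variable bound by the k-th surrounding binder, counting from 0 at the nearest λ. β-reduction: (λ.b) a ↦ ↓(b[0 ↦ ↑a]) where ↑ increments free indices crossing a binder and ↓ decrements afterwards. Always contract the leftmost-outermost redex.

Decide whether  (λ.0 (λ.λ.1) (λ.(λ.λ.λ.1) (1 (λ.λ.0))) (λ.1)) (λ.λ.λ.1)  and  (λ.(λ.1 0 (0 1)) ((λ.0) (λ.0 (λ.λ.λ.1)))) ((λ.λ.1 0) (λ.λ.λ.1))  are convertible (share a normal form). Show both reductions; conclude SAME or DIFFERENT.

Term A:
  start: (λ.0 (λ.λ.1) (λ.(λ.λ.λ.1) (1 (λ.λ.0))) (λ.1)) (λ.λ.λ.1)
  step 1: (λ.λ.λ.1) (λ.λ.1) (λ.(λ.λ.λ.1) ((λ.λ.λ.1) (λ.λ.0))) (λ.λ.λ.λ.1)
  step 2: (λ.λ.1) (λ.(λ.λ.λ.1) ((λ.λ.λ.1) (λ.λ.0))) (λ.λ.λ.λ.1)
  step 3: (λ.λ.(λ.λ.λ.1) ((λ.λ.λ.1) (λ.λ.0))) (λ.λ.λ.λ.1)
  step 4: λ.(λ.λ.λ.1) ((λ.λ.λ.1) (λ.λ.0))
  step 5: λ.λ.λ.1

Term B:
  start: (λ.(λ.1 0 (0 1)) ((λ.0) (λ.0 (λ.λ.λ.1)))) ((λ.λ.1 0) (λ.λ.λ.1))
  step 1: (λ.(λ.λ.1 0) (λ.λ.λ.1) 0 (0 ((λ.λ.1 0) (λ.λ.λ.1)))) ((λ.0) (λ.0 (λ.λ.λ.1)))
  step 2: (λ.λ.1 0) (λ.λ.λ.1) ((λ.0) (λ.0 (λ.λ.λ.1))) ((λ.0) (λ.0 (λ.λ.λ.1)) ((λ.λ.1 0) (λ.λ.λ.1)))
  step 3: (λ.(λ.λ.λ.1) 0) ((λ.0) (λ.0 (λ.λ.λ.1))) ((λ.0) (λ.0 (λ.λ.λ.1)) ((λ.λ.1 0) (λ.λ.λ.1)))
  step 4: (λ.λ.λ.1) ((λ.0) (λ.0 (λ.λ.λ.1))) ((λ.0) (λ.0 (λ.λ.λ.1)) ((λ.λ.1 0) (λ.λ.λ.1)))
  step 5: (λ.λ.1) ((λ.0) (λ.0 (λ.λ.λ.1)) ((λ.λ.1 0) (λ.λ.λ.1)))
  step 6: λ.(λ.0) (λ.0 (λ.λ.λ.1)) ((λ.λ.1 0) (λ.λ.λ.1))
  step 7: λ.(λ.0 (λ.λ.λ.1)) ((λ.λ.1 0) (λ.λ.λ.1))
  step 8: λ.(λ.λ.1 0) (λ.λ.λ.1) (λ.λ.λ.1)
  step 9: λ.(λ.(λ.λ.λ.1) 0) (λ.λ.λ.1)
  step 10: λ.(λ.λ.λ.1) (λ.λ.λ.1)
  step 11: λ.λ.λ.1

Answer: SAME — A ⇓ λ.λ.λ.1, B ⇓ λ.λ.λ.1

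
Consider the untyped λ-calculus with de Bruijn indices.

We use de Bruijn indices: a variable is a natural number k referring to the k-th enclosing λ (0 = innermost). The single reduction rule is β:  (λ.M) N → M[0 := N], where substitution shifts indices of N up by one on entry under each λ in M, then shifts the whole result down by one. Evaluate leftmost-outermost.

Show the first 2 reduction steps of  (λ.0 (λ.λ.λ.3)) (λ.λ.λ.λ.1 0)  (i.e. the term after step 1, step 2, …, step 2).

Answer: after 2 steps: λ.λ.λ.1 0

Working:
  start: (λ.0 (λ.λ.λ.3)) (λ.λ.λ.λ.1 0)
  →1  (λ.λ.λ.λ.1 0) (λ.λ.λ.λ.λ.λ.λ.1 0)
  →2  λ.λ.λ.1 0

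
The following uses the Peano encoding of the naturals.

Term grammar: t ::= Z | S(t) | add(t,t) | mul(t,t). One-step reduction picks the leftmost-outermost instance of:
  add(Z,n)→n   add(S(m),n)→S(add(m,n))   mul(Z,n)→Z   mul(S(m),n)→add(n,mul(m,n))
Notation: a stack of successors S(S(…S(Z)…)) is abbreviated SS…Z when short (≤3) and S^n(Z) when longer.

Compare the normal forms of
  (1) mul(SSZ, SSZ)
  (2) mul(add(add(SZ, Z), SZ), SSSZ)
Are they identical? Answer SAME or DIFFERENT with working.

Term A:
  start: mul(SSZ, SSZ)
  →1  add(SSZ, mul(SZ, SSZ))
  →2  S(add(SZ, mul(SZ, SSZ)))
  →3  S(S(add(Z, mul(SZ, SSZ))))
  →4  S(S(mul(SZ, SSZ)))
  →5  S(S(add(SSZ, mul(Z, SSZ))))
  →6  S(S(S(add(SZ, mul(Z, SSZ)))))
  →7  S(S(S(S(add(Z, mul(Z, SSZ))))))
  →8  S(S(S(S(mul(Z, SSZ)))))
  →9  S^4(Z)

Term B:
  start: mul(add(add(SZ, Z), SZ), SSSZ)
  →1  mul(add(S(add(Z, Z)), SZ), SSSZ)
  →2  mul(S(add(add(Z, Z), SZ)), SSSZ)
  →3  add(SSSZ, mul(add(add(Z, Z), SZ), SSSZ))
  →4  S(add(SSZ, mul(add(add(Z, Z), SZ), SSSZ)))
  →5  S(S(add(SZ, mul(add(add(Z, Z), SZ), SSSZ))))
  →6  S(S(S(add(Z, mul(add(add(Z, Z), SZ), SSSZ)))))
  →7  S(S(S(mul(add(add(Z, Z), SZ), SSSZ))))
  →8  S(S(S(mul(add(Z, SZ), SSSZ))))
  →9  S(S(S(mul(SZ, SSSZ))))
  →10  S(S(S(add(SSSZ, mul(Z, SSSZ)))))
  →11  S(S(S(S(add(SSZ, mul(Z, SSSZ))))))
  →12  S(S(S(S(S(add(SZ, mul(Z, SSSZ)))))))
  →13  S(S(S(S(S(S(add(Z, mul(Z, SSSZ))))))))
  →14  S(S(S(S(S(S(mul(Z, SSSZ)))))))
  →15  S^6(Z)

Answer: DIFFERENT — A ⇓ S^4(Z), B ⇓ S^6(Z)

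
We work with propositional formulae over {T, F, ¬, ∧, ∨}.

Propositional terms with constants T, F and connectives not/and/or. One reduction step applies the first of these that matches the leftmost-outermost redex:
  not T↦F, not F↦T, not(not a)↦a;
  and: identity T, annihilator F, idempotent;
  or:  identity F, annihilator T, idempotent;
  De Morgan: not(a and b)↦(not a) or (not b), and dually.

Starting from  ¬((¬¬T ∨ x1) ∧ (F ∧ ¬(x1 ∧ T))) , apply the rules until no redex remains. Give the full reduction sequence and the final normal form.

Answer: normal form = T  (in 9 steps)

Working:
  start: ¬((¬¬T ∨ x1) ∧ (F ∧ ¬(x1 ∧ T)))
  →1  ¬(¬¬T ∨ x1) ∨ ¬(F ∧ ¬(x1 ∧ T))
  →2  (¬¬¬T ∧ ¬x1) ∨ ¬(F ∧ ¬(x1 ∧ T))
  →3  (¬T ∧ ¬x1) ∨ ¬(F ∧ ¬(x1 ∧ T))
  →4  (F ∧ ¬x1) ∨ ¬(F ∧ ¬(x1 ∧ T))
  →5  F ∨ ¬(F ∧ ¬(x1 ∧ T))
  →6  ¬(F ∧ ¬(x1 ∧ T))
  →7  ¬F ∨ ¬¬(x1 ∧ T)
  →8  T ∨ ¬¬(x1 ∧ T)
  →9  T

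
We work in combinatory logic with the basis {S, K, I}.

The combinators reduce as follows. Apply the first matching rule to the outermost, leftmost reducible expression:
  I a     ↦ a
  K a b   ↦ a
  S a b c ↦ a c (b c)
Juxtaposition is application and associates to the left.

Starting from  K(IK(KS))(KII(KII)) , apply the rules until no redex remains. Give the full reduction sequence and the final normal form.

Answer: normal form = K(KS)  (in 2 steps)

Reduction:
  start: K(IK(KS))(KII(KII))
  step 1: IK(KS)
  step 2: K(KS)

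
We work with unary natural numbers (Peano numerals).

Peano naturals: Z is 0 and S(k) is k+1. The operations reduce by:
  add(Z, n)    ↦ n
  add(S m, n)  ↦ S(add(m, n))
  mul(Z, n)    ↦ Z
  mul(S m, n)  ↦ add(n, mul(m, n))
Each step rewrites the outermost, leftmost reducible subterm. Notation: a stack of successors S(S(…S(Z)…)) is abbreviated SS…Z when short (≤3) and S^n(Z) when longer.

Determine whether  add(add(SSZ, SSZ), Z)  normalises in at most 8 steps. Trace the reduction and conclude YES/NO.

  start: add(add(SSZ, SSZ), Z)
  step 1: add(S(add(SZ, SSZ)), Z)
  step 2: S(add(add(SZ, SSZ), Z))
  step 3: S(add(S(add(Z, SSZ)), Z))
  step 4: S(S(add(add(Z, SSZ), Z)))
  step 5: S(S(add(SSZ, Z)))
  step 6: S(S(S(add(SZ, Z))))
  step 7: S(S(S(S(add(Z, Z)))))
  step 8: S^4(Z)

Answer: YES — reaches normal form S^4(Z) in 8 ≤ 8 steps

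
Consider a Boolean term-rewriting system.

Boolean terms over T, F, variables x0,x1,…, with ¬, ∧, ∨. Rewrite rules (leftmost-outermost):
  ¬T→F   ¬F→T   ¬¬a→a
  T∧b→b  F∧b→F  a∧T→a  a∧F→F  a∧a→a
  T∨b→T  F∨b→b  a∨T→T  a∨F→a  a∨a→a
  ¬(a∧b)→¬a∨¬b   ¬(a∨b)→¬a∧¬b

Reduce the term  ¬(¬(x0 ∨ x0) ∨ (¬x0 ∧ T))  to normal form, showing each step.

Answer: normal form = x0  (in 8 steps)

Reduction:
  start: ¬(¬(x0 ∨ x0) ∨ (¬x0 ∧ T))
  [1] ¬¬(x0 ∨ x0) ∧ ¬(¬x0 ∧ T)
  [2] (x0 ∨ x0) ∧ ¬(¬x0 ∧ T)
  [3] x0 ∧ ¬(¬x0 ∧ T)
  [4] x0 ∧ (¬¬x0 ∨ ¬T)
  [5] x0 ∧ (x0 ∨ ¬T)
  [6] x0 ∧ (x0 ∨ F)
  [7] x0 ∧ x0
  [8] x0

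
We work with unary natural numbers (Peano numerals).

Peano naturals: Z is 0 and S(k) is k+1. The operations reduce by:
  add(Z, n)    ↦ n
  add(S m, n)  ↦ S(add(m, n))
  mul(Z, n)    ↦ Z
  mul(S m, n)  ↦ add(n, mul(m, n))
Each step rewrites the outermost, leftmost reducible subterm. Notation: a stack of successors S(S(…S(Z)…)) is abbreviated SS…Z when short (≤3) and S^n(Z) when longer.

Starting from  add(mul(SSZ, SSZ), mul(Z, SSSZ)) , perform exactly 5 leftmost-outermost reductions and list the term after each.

Answer: after 5 steps: S(S(add(add(Z, mul(SZ, SSZ)), mul(Z, SSSZ))))

Working:
  start: add(mul(SSZ, SSZ), mul(Z, SSSZ))
  →1  add(add(SSZ, mul(SZ, SSZ)), mul(Z, SSSZ))
  →2  add(S(add(SZ, mul(SZ, SSZ))), mul(Z, SSSZ))
  →3  S(add(add(SZ, mul(SZ, SSZ)), mul(Z, SSSZ)))
  →4  S(add(S(add(Z, mul(SZ, SSZ))), mul(Z, SSSZ)))
  →5  S(S(add(add(Z, mul(SZ, SSZ)), mul(Z, SSSZ))))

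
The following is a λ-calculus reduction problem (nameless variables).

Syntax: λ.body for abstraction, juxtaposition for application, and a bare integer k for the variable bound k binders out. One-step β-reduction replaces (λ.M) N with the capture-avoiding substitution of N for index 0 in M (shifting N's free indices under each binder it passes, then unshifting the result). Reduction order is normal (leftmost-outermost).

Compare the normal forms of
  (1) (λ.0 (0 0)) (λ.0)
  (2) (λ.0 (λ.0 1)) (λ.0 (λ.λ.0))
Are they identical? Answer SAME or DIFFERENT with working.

Term A:
  start: (λ.0 (0 0)) (λ.0)
  [1] (λ.0) ((λ.0) (λ.0))
  [2] (λ.0) (λ.0)
  [3] λ.0

Term B:
  start: (λ.0 (λ.0 1)) (λ.0 (λ.λ.0))
  [1] (λ.0 (λ.λ.0)) (λ.0 (λ.0 (λ.λ.0)))
  [2] (λ.0 (λ.0 (λ.λ.0))) (λ.λ.0)
  [3] (λ.λ.0) (λ.0 (λ.λ.0))
  [4] λ.0

Answer: SAME — A ⇓ λ.0, B ⇓ λ.0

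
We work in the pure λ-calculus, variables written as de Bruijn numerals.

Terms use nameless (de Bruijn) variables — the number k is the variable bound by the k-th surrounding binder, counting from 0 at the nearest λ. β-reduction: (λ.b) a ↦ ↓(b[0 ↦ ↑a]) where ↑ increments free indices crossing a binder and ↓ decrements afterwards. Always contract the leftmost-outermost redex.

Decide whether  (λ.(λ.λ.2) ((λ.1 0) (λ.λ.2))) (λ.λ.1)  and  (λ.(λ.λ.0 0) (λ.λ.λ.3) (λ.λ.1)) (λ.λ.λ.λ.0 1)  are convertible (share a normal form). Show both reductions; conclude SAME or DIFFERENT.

Term A:
  start: (λ.(λ.λ.2) ((λ.1 0) (λ.λ.2))) (λ.λ.1)
  →1  (λ.λ.λ.λ.1) ((λ.(λ.λ.1) 0) (λ.λ.λ.λ.1))
  →2  λ.λ.λ.1

Term B:
  start: (λ.(λ.λ.0 0) (λ.λ.λ.3) (λ.λ.1)) (λ.λ.λ.λ.0 1)
  →1  (λ.λ.0 0) (λ.λ.λ.λ.λ.λ.λ.0 1) (λ.λ.1)
  →2  (λ.0 0) (λ.λ.1)
  →3  (λ.λ.1) (λ.λ.1)
  →4  λ.λ.λ.1

Answer: SAME — A ⇓ λ.λ.λ.1, B ⇓ λ.λ.λ.1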